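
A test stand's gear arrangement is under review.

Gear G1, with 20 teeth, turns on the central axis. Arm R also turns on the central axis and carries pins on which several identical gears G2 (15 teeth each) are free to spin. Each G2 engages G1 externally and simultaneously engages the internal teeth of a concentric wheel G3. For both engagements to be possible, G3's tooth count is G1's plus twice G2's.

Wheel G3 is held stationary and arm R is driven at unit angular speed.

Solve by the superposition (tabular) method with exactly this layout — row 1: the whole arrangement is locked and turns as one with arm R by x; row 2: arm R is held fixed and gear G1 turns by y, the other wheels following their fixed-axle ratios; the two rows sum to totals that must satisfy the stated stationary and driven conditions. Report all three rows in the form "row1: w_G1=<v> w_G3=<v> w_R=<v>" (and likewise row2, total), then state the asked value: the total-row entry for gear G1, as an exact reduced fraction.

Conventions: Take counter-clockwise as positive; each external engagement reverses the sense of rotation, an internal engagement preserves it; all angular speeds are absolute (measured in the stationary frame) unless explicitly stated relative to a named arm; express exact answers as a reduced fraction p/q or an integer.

row1: w_G1=1 w_G3=1 w_R=1
row2: w_G1=5/2 w_G3=-1 w_R=0
total: w_G1=7/2 w_G3=0 w_R=1
asked value: 7/2

recognized (axles ride arm R): planetary set, 20/15/50 teeth
row 1 — lock + rotate with arm: ω_sun = ω_ring = ω_arm = x
row 2: sun turns y, ring = −(20/50)·y, arm 0
boundary: total ω_ring = x − (20/50)·y = 0 and total ω_arm = x = 1  ⇒  y = 5/2, x = 1
row 2 ring = −(20/50)·5/2 = -1
totals (row 1 + row 2): sun 1 + 5/2 = 7/2, ring 1 + (-1) = 0, arm 1 + 0 = 1
asked cell (total, sun) = 7/2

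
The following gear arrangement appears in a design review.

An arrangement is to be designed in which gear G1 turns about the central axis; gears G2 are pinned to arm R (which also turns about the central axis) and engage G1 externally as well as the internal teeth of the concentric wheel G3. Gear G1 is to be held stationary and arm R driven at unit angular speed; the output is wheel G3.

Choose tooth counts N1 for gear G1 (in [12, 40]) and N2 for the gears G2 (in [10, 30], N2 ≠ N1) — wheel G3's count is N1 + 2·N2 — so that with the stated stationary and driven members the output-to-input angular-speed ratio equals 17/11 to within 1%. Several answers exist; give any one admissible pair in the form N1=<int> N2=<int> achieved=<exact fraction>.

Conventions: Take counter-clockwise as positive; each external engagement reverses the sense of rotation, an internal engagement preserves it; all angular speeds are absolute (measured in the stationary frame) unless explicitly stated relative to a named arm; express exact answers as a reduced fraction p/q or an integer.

topology: planetary set — design target 17/11, arm = carrier (Willis)
Willis with ω_sun = 0: ω_ring/ω_arm = (N1+N3)/N3; set equal to 17/11  ⇒  N3/N1 = 1/(17/11 − 1) = 11/6
N3 = N1 + 2·N2  ⇒  N2/N1 = (N3/N1 − 1)/2 = (11/6 − 1)/2 = 5/12
smallest multiple with N1 ≥ 12 and N2 ≥ 10: k = 2  ⇒  N1 = 2·12 = 24, N2 = 2·5 = 10 (N1 ≤ 40, N2 ≤ 30, N2 ≠ N1 ✓), N3 = 24 + 2·10 = 44
check: (N1+N3)/N3 with N1 = 24, N3 = 44 gives 17/11; |achieved − target| = 0 ≤ 17/1100 ✓

N1=24 N2=10 achieved=17/11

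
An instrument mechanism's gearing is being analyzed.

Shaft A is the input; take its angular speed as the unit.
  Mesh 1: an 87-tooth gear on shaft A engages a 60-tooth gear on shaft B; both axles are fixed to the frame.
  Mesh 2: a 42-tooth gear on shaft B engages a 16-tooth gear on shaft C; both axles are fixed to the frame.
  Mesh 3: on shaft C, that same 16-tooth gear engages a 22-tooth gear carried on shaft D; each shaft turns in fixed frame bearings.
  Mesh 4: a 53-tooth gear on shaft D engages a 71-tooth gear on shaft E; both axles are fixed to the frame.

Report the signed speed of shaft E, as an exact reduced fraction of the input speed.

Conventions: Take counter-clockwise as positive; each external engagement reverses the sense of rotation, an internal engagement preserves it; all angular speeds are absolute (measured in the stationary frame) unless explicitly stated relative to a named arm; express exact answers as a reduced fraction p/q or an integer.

4-mesh fixed-axis compound train (all bearings frame-fixed)
mesh 1 [87T→60T]: |ω|/ω_in = 1×87/60 = 29/20, sense flips to −
mesh 2 [42T→16T]: |ω|/ω_in = (29/20)×42/16 = 609/160, sense flips to +
mesh 3 [16T→22T]: |ω|/ω_in = (609/160)×16/22 = 609/220, sense flips to −
mesh 4 [53T→71T]: |ω|/ω_in = (609/220)×53/71 = 32277/15620, sense flips to +
signed output speed (× input speed) = 32277/15620

32277/15620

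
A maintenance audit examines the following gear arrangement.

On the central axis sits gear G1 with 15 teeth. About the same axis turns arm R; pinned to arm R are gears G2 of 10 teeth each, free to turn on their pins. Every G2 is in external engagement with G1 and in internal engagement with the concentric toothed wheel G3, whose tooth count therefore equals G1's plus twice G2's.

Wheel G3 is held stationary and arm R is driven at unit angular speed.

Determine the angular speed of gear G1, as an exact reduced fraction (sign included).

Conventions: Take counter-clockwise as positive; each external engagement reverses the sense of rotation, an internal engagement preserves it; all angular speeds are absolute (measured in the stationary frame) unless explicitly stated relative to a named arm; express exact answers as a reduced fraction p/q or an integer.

planetary set (15T centre, 10T on arm, 35T internal) — Willis relation
ring teeth: 15 + 2·10 = 35
15(ω_sun−ω_arm) = −35(ω_ring−ω_arm),  ω_ring = 0, ω_arm = 1
ω_sun = 1 − (35/15)(0−1) = 10/3
exact speed ratio = 10/3

10/3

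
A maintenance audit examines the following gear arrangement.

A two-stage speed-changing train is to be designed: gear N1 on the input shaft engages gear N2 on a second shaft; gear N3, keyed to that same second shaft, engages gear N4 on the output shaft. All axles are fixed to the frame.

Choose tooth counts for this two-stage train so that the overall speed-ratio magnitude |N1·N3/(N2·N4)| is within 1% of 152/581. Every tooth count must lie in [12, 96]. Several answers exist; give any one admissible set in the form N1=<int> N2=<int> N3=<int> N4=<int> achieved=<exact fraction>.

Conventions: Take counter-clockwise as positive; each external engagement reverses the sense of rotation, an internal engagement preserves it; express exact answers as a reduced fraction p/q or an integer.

2-stage fixed-axis compound train for ratio 152/581
target = 152/581 in lowest terms: an exact hit needs N1·N3 = k·152 and N2·N4 = k·581 for one integer k, every count in [12, 96]; additionally prefer no 1:1 stage (N1 ≠ N2, N3 ≠ N4)
k = 1: no 1:1-free in-range split of k·152 and k·581 into factor pairs; take k = 2
k = 2: N1·N3 = 304 = 16·19, N2·N4 = 1162 = 14·83
achieved = 16·19/(14·83) = 152/581; |achieved − target| = 0 ≤ 38/14525 ✓

N1=16 N2=14 N3=19 N4=83 achieved=152/581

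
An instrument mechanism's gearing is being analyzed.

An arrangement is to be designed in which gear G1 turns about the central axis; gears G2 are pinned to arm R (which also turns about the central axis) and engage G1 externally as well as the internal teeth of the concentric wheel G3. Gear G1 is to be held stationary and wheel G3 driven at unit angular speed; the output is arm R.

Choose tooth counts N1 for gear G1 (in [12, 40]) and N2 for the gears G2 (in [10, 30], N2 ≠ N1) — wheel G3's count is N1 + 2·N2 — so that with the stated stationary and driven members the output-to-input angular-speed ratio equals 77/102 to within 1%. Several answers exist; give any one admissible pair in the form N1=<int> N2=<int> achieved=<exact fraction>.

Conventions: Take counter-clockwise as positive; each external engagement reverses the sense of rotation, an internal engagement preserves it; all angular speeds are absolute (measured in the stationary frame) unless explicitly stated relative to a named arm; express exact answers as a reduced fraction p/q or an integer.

N1=25 N2=26 achieved=77/102

class = planetary set [ratio 77/102 wanted; Willis about the carrier]
Willis with ω_sun = 0: ω_arm/ω_ring = N3/(N1+N3); set equal to 77/102  ⇒  N3/N1 = (77/102)/(1 − 77/102) = 77/25
N3 = N1 + 2·N2  ⇒  N2/N1 = (N3/N1 − 1)/2 = (77/25 − 1)/2 = 26/25
smallest multiple with N1 ≥ 12 and N2 ≥ 10: k = 1  ⇒  N1 = 1·25 = 25, N2 = 1·26 = 26 (N1 ≤ 40, N2 ≤ 30, N2 ≠ N1 ✓), N3 = 25 + 2·26 = 77
check: N3/(N1+N3) with N1 = 25, N3 = 77 gives 77/102; |achieved − target| = 0 ≤ 77/10200 ✓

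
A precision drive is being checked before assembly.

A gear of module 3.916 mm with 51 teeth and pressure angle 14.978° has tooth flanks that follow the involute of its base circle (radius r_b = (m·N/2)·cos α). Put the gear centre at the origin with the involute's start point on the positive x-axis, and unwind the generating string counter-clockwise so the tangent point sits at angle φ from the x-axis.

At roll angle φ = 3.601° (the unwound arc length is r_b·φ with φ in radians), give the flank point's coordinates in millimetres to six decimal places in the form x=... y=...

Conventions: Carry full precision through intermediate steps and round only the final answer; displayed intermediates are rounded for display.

x=96.655671 y=0.007980

single-mesh involute tooth geometry (51T wheel at module 3.916)
pitch radius r_p = m·N/2 = 3.916·51/2 = 99.858000
base radius r_b = r_p·cos α = 99.858000·cos 14.978° = 96.465338
roll angle φ = 3.601° = 0.06284931 rad
x = r_b·(cos φ + φ·sin φ) = 96.655671
y = r_b·(sin φ − φ·cos φ) = 0.007980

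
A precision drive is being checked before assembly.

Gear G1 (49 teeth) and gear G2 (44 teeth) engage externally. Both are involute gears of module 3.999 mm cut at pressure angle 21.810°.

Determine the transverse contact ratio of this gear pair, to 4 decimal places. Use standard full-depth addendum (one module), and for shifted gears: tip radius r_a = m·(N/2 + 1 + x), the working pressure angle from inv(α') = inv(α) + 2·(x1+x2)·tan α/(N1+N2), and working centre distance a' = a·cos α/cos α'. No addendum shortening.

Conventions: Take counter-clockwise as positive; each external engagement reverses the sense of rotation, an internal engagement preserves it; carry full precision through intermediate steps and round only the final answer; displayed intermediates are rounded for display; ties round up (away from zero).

1.6539

recognized (one external pair, fixed centres): single-mesh tooth geometry, m = 3.999, N1 = 49, N2 = 44
base radii: r_b1 = 90.962511, r_b2 = 81.680622
tip radii: r_a1 = 101.974500, r_a2 = 91.977000
no profile shift: α' = α, a' = a
action lengths: √(r_a1²−r_b1²) = 46.093602, √(r_a2²−r_b2²) = 42.285275
base pitch p_b = π·m·cos α = 11.663966
CR = (46.093602 + 42.285275 − 185.953500·sin 21.81000°)/11.663966 = 1.653948
contact ratio ≈ 1.6539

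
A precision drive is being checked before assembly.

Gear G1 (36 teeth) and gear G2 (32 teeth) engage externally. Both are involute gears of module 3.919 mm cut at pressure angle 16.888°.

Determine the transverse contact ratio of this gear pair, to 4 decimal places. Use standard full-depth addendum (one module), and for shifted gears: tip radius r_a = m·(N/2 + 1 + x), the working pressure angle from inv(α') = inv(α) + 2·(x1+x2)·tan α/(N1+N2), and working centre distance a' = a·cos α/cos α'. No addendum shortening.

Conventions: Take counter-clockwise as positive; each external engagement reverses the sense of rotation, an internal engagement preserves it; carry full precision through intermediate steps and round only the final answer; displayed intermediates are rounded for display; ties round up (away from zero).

1.8409

single-mesh involute tooth geometry (36T engaging 32T at module 3.919)
base radii: r_b1 = 67.499837, r_b2 = 59.999855
tip radii: r_a1 = 74.461000, r_a2 = 66.623000
no profile shift: α' = α, a' = a
action lengths: √(r_a1²−r_b1²) = 31.435847, √(r_a2²−r_b2²) = 28.959307
base pitch p_b = π·m·cos α = 11.780944
CR = (31.435847 + 28.959307 − 133.246000·sin 16.88800°)/11.780944 = 1.840850
contact ratio ≈ 1.8409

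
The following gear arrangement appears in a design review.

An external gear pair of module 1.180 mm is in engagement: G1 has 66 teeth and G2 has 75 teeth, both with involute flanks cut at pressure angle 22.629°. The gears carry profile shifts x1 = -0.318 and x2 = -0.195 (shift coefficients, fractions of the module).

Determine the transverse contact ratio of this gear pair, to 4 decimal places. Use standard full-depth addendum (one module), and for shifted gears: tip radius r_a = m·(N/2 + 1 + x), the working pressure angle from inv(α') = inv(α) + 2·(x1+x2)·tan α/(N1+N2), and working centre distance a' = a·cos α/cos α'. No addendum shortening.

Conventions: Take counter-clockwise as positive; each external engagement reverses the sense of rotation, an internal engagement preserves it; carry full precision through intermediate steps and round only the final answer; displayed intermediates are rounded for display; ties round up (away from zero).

1.7424

recognized (one external pair, fixed centres): single-mesh tooth geometry, m = 1.180, N1 = 66, N2 = 75
base radii: r_b1 = 35.942227, r_b2 = 40.843440
tip radii: r_a1 = 39.744760, r_a2 = 45.199900
inv(α') = inv(22.629°) + 2·(-0.318-0.195)·tan α/(66+75) = 0.01886996  ⇒  α' = 21.57551°
a' = a·cos α / cos α' = 83.1900·cos 22.629°/cos 21.57551° = 82.571114
action lengths: √(r_a1²−r_b1²) = 16.964736, √(r_a2²−r_b2²) = 19.360898
base pitch p_b = π·m·cos α = 3.421692
CR = (16.964736 + 19.360898 − 82.571114·sin 21.57551°)/3.421692 = 1.742413
contact ratio ≈ 1.7424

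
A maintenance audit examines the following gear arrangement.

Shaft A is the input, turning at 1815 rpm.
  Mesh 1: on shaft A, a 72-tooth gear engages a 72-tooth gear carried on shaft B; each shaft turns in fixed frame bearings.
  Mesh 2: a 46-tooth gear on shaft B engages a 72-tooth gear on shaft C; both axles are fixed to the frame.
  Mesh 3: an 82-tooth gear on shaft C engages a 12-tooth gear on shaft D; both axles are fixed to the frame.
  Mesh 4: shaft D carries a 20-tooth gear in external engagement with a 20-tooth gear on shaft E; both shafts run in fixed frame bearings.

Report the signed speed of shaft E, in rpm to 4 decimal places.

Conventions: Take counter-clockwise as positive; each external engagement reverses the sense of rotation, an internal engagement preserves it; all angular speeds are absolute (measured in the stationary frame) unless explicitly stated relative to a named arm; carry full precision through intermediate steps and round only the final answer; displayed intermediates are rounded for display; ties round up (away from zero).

+7923.8194 rpm

recognized (5 fixed axles, 4 meshes): fixed-axis compound train
mesh 1 [72T→72T]: ω = 1815.0000×72/72 = 1815.0000 rpm, sense flips to −
mesh 2 [46T→72T]: ω = 1815.0000×46/72 = 1159.5833 rpm, sense flips to +
mesh 3 [82T→12T]: ω = 1159.5833×82/12 = 7923.8194 rpm, sense flips to −
mesh 4 [20T→20T]: ω = 7923.8194×20/20 = 7923.8194 rpm, sense flips to +
signed output speed = +7923.8194 rpm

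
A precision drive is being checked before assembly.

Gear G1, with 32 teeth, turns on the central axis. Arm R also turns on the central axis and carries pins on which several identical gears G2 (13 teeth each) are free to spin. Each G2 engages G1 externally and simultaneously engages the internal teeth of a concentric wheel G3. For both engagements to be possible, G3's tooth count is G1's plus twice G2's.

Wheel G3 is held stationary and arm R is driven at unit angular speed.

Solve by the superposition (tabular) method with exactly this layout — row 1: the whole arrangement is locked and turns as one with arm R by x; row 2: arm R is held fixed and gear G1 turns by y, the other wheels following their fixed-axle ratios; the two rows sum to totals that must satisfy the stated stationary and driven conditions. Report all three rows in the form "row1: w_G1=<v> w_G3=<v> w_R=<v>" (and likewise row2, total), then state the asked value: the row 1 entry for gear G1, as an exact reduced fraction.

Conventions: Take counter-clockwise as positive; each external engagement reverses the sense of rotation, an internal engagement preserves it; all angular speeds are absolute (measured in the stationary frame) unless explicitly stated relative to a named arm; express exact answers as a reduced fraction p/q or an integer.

planetary set (32T centre, 13T on arm, 58T internal) — Willis relation
row 1 — lock + rotate with arm: ω_sun = ω_ring = ω_arm = x
row 2: sun turns y, ring = −(32/58)·y, arm 0
boundary: total ω_ring = x − (32/58)·y = 0 and total ω_arm = x = 1  ⇒  y = 29/16, x = 1
row 2 ring = −(32/58)·29/16 = -1
totals (row 1 + row 2): sun 1 + 29/16 = 45/16, ring 1 + (-1) = 0, arm 1 + 0 = 1
asked cell (row1, sun) = 1

row1: w_G1=1 w_G3=1 w_R=1
row2: w_G1=29/16 w_G3=-1 w_R=0
total: w_G1=45/16 w_G3=0 w_R=1
asked value: 1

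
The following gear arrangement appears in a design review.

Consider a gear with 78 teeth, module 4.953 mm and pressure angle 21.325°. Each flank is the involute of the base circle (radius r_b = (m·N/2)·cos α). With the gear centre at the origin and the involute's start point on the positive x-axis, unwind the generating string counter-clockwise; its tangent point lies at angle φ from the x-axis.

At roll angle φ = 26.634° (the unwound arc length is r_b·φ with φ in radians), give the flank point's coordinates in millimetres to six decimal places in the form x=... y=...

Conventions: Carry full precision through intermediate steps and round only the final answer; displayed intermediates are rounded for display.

x=198.345093 y=5.895727

recognized (one wheel, involute flank): single-mesh tooth geometry, m = 4.953, N = 78
pitch radius r_p = m·N/2 = 4.953·78/2 = 193.167000
base radius r_b = r_p·cos α = 193.167000·cos 21.325° = 179.941366
roll angle φ = 26.634° = 0.46485099 rad
x = r_b·(cos φ + φ·sin φ) = 198.345093
y = r_b·(sin φ − φ·cos φ) = 5.895727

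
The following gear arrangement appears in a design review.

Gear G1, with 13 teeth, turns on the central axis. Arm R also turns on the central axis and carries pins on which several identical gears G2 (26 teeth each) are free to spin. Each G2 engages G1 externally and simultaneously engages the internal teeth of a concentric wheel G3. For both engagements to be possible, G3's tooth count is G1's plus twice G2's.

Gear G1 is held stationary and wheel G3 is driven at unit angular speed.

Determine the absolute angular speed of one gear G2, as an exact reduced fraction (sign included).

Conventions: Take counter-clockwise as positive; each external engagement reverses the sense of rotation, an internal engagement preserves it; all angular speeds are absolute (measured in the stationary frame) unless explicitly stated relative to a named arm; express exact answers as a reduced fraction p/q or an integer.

5/4

recognized (axles ride arm R): planetary set, 13/26/65 teeth
ring teeth: 13 + 2·26 = 65
13(ω_sun−ω_arm) = −65(ω_ring−ω_arm),  ω_sun = 0, ω_ring = 1
13(0−ω_arm) = −65(1−ω_arm)  ⇒  78·ω_arm = 65  ⇒  ω_arm = 5/6
sun–planet mesh: 13·(0−5/6) = −26·(ω_p−ω_arm)  ⇒  ω_p−ω_arm = 5/12
ω_p = 5/6 + 5/12 = 5/4
exact speed ratio = 5/4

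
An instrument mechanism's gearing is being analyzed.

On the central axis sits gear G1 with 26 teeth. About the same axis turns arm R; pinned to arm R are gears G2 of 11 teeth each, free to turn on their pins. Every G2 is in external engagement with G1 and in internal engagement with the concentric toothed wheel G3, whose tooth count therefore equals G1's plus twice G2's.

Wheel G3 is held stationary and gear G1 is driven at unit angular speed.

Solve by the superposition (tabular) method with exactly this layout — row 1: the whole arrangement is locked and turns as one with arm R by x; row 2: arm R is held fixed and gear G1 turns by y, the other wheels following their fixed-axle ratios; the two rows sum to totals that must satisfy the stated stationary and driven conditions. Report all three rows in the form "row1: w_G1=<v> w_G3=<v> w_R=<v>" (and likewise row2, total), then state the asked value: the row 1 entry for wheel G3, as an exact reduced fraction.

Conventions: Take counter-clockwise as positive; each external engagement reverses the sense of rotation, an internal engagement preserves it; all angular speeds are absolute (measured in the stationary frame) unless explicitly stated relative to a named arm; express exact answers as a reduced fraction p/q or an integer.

row1: w_G1=13/37 w_G3=13/37 w_R=13/37
row2: w_G1=24/37 w_G3=-13/37 w_R=0
total: w_G1=1 w_G3=0 w_R=13/37
asked value: 13/37

class = planetary set [G3 = 26+2·11 = 48; Willis about the carrier]
row 1 — lock + rotate with arm: ω_sun = ω_ring = ω_arm = x
superposition row 2 [arm held]: sun y, ring −(26/48)·y, arm 0
boundary: total ω_ring = x − (26/48)·y = 0 and total ω_sun = x + y = 1  ⇒  y = 24/37, x = 13/37
row 2 ring = −(26/48)·24/37 = -13/37
totals (row 1 + row 2): sun 13/37 + 24/37 = 1, ring 13/37 + (-13/37) = 0, arm 13/37 + 0 = 13/37
asked cell (row1, ring) = 13/37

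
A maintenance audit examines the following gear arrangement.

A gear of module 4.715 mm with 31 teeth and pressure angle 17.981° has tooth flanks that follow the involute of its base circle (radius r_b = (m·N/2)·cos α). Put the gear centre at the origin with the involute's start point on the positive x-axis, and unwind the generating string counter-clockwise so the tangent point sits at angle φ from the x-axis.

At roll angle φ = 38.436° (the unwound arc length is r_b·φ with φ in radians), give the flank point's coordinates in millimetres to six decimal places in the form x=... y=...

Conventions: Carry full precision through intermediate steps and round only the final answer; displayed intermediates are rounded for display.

single-mesh involute tooth geometry (31T wheel at module 4.715)
pitch radius r_p = m·N/2 = 4.715·31/2 = 73.082500
base radius r_b = r_p·cos α = 73.082500·cos 17.981° = 69.513073
roll angle φ = 38.436° = 0.67083475 rad
x = r_b·(cos φ + φ·sin φ) = 83.437986
y = r_b·(sin φ − φ·cos φ) = 6.685293

x=83.437986 y=6.685293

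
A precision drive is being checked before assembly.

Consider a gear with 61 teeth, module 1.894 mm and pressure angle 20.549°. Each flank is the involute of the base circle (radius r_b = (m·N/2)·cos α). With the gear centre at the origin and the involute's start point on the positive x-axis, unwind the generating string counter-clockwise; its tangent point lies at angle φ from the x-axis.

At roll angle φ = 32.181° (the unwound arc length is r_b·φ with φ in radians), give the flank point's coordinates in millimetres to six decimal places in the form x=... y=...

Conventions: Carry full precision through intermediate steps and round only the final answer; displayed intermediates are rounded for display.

x=61.962255 y=3.095102

single-mesh involute tooth geometry (61T wheel at module 1.894)
pitch radius r_p = m·N/2 = 1.894·61/2 = 57.767000
base radius r_b = r_p·cos α = 57.767000·cos 20.549° = 54.091421
roll angle φ = 32.181° = 0.56166441 rad
x = r_b·(cos φ + φ·sin φ) = 61.962255
y = r_b·(sin φ − φ·cos φ) = 3.095102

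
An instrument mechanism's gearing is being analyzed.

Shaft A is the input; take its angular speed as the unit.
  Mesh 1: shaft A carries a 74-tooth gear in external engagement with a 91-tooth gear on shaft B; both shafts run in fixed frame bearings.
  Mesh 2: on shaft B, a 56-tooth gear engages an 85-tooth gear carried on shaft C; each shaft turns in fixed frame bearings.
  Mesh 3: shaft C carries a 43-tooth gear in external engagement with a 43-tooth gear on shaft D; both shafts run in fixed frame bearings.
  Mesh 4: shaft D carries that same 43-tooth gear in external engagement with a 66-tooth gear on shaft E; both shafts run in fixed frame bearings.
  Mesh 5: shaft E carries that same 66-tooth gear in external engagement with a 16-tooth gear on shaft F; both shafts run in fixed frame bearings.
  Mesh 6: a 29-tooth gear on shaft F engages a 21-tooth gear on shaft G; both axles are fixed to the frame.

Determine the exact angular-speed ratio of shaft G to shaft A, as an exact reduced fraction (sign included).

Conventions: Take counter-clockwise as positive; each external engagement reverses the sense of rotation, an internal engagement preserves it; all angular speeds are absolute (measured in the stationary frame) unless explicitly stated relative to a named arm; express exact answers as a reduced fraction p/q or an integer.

46139/23205

class = fixed-axis compound train [6 meshes; 6 ratios multiply, 6 sense flips]
mesh 1 [74T→91T]: running ratio 74/91, sense −
mesh 2 [56T→85T]: running ratio 592/1105, sense +
mesh 3 [43T→43T]: running ratio 592/1105, sense −
mesh 4 [43T→66T]: running ratio 12728/36465, sense +
mesh 5 [66T→16T]: running ratio 1591/1105, sense −
mesh 6 [29T→21T]: running ratio 46139/23205, sense +
ω_out/ω_in = 46139/23205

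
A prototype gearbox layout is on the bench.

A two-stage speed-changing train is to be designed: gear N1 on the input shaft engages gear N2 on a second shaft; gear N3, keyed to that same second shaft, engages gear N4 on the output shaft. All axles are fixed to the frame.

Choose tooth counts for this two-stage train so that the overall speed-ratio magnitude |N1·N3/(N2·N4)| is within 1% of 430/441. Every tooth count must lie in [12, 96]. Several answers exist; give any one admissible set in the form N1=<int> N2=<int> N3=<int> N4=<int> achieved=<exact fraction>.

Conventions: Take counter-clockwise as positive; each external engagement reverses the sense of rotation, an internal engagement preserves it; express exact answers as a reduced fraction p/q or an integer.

N1=20 N2=14 N3=43 N4=63 achieved=430/441

topology: fixed-axis compound train — 2 stages, target 430/441
target = 430/441 in lowest terms: an exact hit needs N1·N3 = k·430 and N2·N4 = k·441 for one integer k, every count in [12, 96]; additionally prefer no 1:1 stage (N1 ≠ N2, N3 ≠ N4)
k = 1: no 1:1-free in-range split of k·430 and k·441 into factor pairs; take k = 2
k = 2: N1·N3 = 860 = 20·43, N2·N4 = 882 = 14·63
achieved = 20·43/(14·63) = 430/441; |achieved − target| = 0 ≤ 43/4410 ✓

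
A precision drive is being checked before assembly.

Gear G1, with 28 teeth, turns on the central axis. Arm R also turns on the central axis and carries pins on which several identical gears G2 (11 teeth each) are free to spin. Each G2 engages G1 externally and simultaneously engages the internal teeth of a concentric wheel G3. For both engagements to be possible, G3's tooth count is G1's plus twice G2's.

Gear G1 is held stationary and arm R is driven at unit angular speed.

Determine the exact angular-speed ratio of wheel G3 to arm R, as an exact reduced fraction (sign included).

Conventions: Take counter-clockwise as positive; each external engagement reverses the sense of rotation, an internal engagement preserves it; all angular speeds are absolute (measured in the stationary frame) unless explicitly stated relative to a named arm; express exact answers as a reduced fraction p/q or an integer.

39/25

class = planetary set [G3 = 28+2·11 = 50; Willis about the carrier]
ring teeth: 28 + 2·11 = 50
28(ω_sun−ω_arm) = −50(ω_ring−ω_arm),  ω_sun = 0, ω_arm = 1
ω_ring = 1 − (28/50)(0−1) = 39/25
ω_out/ω_in = 39/25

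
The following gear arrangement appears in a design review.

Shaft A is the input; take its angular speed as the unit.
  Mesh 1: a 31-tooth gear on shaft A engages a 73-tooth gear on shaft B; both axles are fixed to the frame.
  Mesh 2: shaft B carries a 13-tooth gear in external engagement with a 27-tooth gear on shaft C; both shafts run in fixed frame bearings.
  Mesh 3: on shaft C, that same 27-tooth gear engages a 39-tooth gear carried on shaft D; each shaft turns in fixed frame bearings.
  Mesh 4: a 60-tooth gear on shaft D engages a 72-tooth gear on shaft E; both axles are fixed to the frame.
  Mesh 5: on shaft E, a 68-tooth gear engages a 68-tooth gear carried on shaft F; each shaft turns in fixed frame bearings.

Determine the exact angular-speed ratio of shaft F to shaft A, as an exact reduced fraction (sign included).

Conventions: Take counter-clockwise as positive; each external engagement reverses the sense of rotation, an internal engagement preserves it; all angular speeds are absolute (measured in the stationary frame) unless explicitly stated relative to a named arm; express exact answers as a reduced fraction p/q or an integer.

-155/1314

class = fixed-axis compound train [5 meshes; 5 ratios multiply, 5 sense flips]
mesh 1 [31T→73T]: running ratio 31/73, sense −
mesh 2 [13T→27T]: running ratio 403/1971, sense +
mesh 3 [27T→39T]: running ratio 31/219, sense −
mesh 4 [60T→72T]: running ratio 155/1314, sense +
mesh 5 [68T→68T]: running ratio 155/1314, sense −
ω_out/ω_in = -155/1314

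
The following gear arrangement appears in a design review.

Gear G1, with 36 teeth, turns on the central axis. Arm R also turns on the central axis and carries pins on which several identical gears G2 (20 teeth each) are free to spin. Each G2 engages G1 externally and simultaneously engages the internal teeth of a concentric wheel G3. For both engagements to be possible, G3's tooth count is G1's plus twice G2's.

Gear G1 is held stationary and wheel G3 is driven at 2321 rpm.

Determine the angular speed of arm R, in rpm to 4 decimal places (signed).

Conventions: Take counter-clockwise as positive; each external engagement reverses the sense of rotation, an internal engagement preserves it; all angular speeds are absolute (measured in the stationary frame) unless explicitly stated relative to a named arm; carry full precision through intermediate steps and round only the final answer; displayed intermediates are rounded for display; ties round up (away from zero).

+1574.9643 rpm

planetary set (36T centre, 20T on arm, 76T internal) — Willis relation
normalise by the input: solve with ω_ring = 1, then scale by 2321 rpm
ring teeth: 36 + 2·20 = 76
36(ω_sun−ω_arm) = −76(ω_ring−ω_arm),  ω_sun = 0, ω_ring = 1
36(0−ω_arm) = −76(1−ω_arm)  ⇒  112·ω_arm = 76  ⇒  ω_arm = 19/28
scale: ω_arm = 19/28 × 2321 rpm = +1574.9643 rpm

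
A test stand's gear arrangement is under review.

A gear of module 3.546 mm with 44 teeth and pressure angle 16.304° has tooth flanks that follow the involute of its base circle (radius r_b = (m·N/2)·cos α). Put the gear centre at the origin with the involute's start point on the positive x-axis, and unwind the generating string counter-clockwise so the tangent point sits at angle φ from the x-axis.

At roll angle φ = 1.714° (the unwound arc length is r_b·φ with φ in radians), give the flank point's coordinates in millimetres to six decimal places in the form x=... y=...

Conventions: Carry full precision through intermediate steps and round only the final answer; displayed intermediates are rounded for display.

x=74.908297 y=0.000668

class = single-mesh tooth geometry [base-circle involute, m = 3.546, 44T]
pitch radius r_p = m·N/2 = 3.546·44/2 = 78.012000
base radius r_b = r_p·cos α = 78.012000·cos 16.304° = 74.874802
roll angle φ = 1.714° = 0.02991494 rad
x = r_b·(cos φ + φ·sin φ) = 74.908297
y = r_b·(sin φ − φ·cos φ) = 0.000668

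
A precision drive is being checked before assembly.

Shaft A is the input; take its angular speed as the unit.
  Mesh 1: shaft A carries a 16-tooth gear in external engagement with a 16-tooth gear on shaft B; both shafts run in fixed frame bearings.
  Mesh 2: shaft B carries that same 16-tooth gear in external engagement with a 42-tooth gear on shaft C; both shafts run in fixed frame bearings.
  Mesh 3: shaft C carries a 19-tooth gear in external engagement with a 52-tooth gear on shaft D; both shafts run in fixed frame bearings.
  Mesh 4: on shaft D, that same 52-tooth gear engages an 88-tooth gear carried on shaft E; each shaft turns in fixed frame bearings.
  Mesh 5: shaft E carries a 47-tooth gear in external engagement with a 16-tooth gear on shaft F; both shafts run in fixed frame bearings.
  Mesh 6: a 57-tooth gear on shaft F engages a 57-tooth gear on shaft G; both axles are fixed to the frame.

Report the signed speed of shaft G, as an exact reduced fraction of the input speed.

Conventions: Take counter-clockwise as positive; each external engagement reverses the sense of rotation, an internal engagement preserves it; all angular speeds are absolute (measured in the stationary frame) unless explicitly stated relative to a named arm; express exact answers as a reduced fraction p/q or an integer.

893/3696

6-mesh fixed-axis compound train (all bearings frame-fixed)
mesh 1 [16T→16T]: |ω|/ω_in = 1×16/16 = 1, sense flips to −
mesh 2 [16T→42T]: |ω|/ω_in = 1×16/42 = 8/21, sense flips to +
mesh 3 [19T→52T]: |ω|/ω_in = (8/21)×19/52 = 38/273, sense flips to −
mesh 4 [52T→88T]: |ω|/ω_in = (38/273)×52/88 = 19/231, sense flips to +
mesh 5 [47T→16T]: |ω|/ω_in = (19/231)×47/16 = 893/3696, sense flips to −
mesh 6 [57T→57T]: |ω|/ω_in = (893/3696)×57/57 = 893/3696, sense flips to +
signed output speed (× input speed) = 893/3696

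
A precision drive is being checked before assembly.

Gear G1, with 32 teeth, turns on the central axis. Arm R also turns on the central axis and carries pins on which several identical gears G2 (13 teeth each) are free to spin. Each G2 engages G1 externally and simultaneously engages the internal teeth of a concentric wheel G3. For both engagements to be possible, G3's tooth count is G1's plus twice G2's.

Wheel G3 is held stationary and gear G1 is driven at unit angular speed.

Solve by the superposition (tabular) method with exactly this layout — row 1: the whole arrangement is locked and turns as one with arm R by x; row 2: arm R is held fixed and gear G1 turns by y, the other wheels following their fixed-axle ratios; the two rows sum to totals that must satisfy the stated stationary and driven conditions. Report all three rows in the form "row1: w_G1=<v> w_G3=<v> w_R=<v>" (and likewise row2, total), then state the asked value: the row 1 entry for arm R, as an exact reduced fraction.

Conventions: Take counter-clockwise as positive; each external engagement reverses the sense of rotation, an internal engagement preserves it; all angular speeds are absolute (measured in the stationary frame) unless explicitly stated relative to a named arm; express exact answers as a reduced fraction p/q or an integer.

row1: w_G1=16/45 w_G3=16/45 w_R=16/45
row2: w_G1=29/45 w_G3=-16/45 w_R=0
total: w_G1=1 w_G3=0 w_R=16/45
asked value: 16/45

planetary set (32T centre, 13T on arm, 58T internal) — Willis relation
row 1 — lock + rotate with arm: ω_sun = ω_ring = ω_arm = x
superposition row 2 [arm held]: sun y, ring −(32/58)·y, arm 0
boundary: total ω_ring = x − (32/58)·y = 0 and total ω_sun = x + y = 1  ⇒  y = 29/45, x = 16/45
row 2 ring = −(32/58)·29/45 = -16/45
totals (row 1 + row 2): sun 16/45 + 29/45 = 1, ring 16/45 + (-16/45) = 0, arm 16/45 + 0 = 16/45
asked cell (row1, arm) = 16/45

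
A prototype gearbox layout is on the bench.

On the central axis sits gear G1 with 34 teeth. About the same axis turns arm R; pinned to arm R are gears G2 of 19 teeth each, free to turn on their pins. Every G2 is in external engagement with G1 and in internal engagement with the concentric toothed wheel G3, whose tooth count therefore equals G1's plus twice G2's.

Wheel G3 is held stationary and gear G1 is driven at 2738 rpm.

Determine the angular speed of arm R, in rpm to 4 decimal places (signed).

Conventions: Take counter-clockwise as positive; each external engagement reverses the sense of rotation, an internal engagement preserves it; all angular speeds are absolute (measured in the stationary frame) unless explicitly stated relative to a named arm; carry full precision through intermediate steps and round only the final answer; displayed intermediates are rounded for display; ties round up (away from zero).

class = planetary set [G3 = 34+2·19 = 72; Willis about the carrier]
normalise by the input: solve with ω_sun = 1, then scale by 2738 rpm
ring teeth: 34 + 2·19 = 72
34(ω_sun−ω_arm) = −72(ω_ring−ω_arm),  ω_ring = 0, ω_sun = 1
34(1−ω_arm) = −72(0−ω_arm)  ⇒  106·ω_arm = 34  ⇒  ω_arm = 17/53
scale: ω_arm = 17/53 × 2738 rpm = +878.2264 rpm

+878.2264 rpm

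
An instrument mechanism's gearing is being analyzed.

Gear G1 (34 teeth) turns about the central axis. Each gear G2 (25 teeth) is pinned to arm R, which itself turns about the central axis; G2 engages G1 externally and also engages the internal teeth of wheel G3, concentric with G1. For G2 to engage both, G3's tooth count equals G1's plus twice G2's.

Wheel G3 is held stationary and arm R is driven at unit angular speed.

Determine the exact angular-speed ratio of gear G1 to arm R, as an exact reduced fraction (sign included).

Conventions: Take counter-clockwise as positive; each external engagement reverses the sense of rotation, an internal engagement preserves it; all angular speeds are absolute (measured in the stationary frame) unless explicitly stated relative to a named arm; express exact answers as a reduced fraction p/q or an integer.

class = planetary set [G3 = 34+2·25 = 84; Willis about the carrier]
ring teeth: 34 + 2·25 = 84
34(ω_sun−ω_arm) = −84(ω_ring−ω_arm),  ω_ring = 0, ω_arm = 1
ω_sun = 1 − (84/34)(0−1) = 59/17
ω_out/ω_in = 59/17

59/17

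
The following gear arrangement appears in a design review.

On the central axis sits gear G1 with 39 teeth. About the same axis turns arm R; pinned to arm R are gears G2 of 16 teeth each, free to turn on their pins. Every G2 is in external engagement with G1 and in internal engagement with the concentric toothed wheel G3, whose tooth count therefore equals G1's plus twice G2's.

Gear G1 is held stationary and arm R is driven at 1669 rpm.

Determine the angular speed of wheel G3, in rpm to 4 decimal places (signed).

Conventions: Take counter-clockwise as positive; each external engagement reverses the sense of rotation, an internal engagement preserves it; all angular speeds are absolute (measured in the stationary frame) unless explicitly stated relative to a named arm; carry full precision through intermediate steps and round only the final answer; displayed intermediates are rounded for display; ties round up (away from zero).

+2585.7746 rpm

topology: planetary set — G1 39T / G2 16T / G3 71T, arm = carrier (Willis)
normalise by the input: solve with ω_arm = 1, then scale by 1669 rpm
ring teeth: 39 + 2·16 = 71
39(ω_sun−ω_arm) = −71(ω_ring−ω_arm),  ω_sun = 0, ω_arm = 1
ω_ring = 1 − (39/71)(0−1) = 110/71
scale: ω_ring = 110/71 × 1669 rpm = +2585.7746 rpm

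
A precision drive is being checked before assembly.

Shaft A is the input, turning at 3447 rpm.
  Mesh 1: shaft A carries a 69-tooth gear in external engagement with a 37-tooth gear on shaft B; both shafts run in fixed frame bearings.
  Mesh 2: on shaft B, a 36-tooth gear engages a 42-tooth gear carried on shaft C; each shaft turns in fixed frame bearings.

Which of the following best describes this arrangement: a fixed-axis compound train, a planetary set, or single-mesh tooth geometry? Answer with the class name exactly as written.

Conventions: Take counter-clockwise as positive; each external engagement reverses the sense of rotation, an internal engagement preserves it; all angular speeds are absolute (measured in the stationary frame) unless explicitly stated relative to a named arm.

2-mesh fixed-axis compound train (all bearings frame-fixed)
classification: fixed-axis compound train

fixed-axis compound train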